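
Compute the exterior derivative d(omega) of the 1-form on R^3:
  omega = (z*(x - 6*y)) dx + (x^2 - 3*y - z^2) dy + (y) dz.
d(omega) = (2*x + 6*z) dx ∧ dy + (-x + 6*y) dx ∧ dz + (2*z + 1) dy ∧ dz

For a 1-form omega = sum_i f_i dx_i, the exterior derivative is
  d(omega) = sum_{i < j} (∂f_j/∂x_i - ∂f_i/∂x_j) dx_i ∧ dx_j.
  coefficient of dx ∧ dy: ∂f_2/∂x - ∂f_1/∂y = ∂(x^2 - 3*y - z^2)/∂x - ∂(z*(x - 6*y))/∂y = 2*x + 6*z
  coefficient of dx ∧ dz: ∂f_3/∂x - ∂f_1/∂z = ∂(y)/∂x - ∂(z*(x - 6*y))/∂z = -x + 6*y
  coefficient of dy ∧ dz: ∂f_3/∂y - ∂f_2/∂z = ∂(y)/∂y - ∂(x^2 - 3*y - z^2)/∂z = 2*z + 1
Assembling: d(omega) = (2*x + 6*z) dx ∧ dy + (-x + 6*y) dx ∧ dz + (2*z + 1) dy ∧ dz.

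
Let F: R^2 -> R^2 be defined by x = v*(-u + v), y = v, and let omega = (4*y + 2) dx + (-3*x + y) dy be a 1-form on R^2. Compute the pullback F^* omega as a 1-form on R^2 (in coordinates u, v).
F^* omega = (2*v*(-2*v - 1)) du + (-u*v - 2*u + 5*v^2 + 5*v) dv

Using F^*(f dg) = (f ∘ F) d(g ∘ F), substitute each coordinate x_i by F_i(u, v) in f_i, and replace dx_i by d F_i = (∂F_i/∂u) du + (∂F_i/∂v) dv.
  For the x component: f_1(F) = 4*v + 2; d F_1 = (-v) du + (-u + 2*v) dv
  For the y component: f_2(F) = v*(3*u - 3*v + 1); d F_2 = (0) du + (1) dv
Combining and collecting du, dv coefficients:
  coeff of du: 2*v*(-2*v - 1)
  coeff of dv: -u*v - 2*u + 5*v^2 + 5*v
F^* omega = (2*v*(-2*v - 1)) du + (-u*v - 2*u + 5*v^2 + 5*v) dv.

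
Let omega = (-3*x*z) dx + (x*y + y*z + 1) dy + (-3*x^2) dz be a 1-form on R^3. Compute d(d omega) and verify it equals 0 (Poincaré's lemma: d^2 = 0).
d(d omega) = 0

Step 1: d omega = sum_{i<j} (∂f_j/∂x_i - ∂f_i/∂x_j) dx_i ∧ dx_j:
  coeff of dx ∧ dy: y
  coeff of dx ∧ dz: -3*x
  coeff of dy ∧ dz: -y
Step 2: Apply d again to each 2-form coefficient. The only possible 3-form in R^3 is dx ∧ dy ∧ dz, with coefficient
  ∂(coeff of dy∧dz)/∂x - ∂(coeff of dx∧dz)/∂y + ∂(coeff of dx∧dy)/∂z
  = ∂/∂x (-y) - ∂/∂y (-3*x) + ∂/∂z (y).
Each of these terms simplifies to sums of mixed partials that cancel in pairs. The result is 0 (by equality of mixed partials for smooth functions — Schwarz / Clairaut).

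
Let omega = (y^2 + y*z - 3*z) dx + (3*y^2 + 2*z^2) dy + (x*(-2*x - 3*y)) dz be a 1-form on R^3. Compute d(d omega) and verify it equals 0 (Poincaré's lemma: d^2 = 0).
d(d omega) = 0

Step 1: d omega = sum_{i<j} (∂f_j/∂x_i - ∂f_i/∂x_j) dx_i ∧ dx_j:
  coeff of dx ∧ dy: -2*y - z
  coeff of dx ∧ dz: -4*x - 4*y + 3
  coeff of dy ∧ dz: -3*x - 4*z
Step 2: Apply d again to each 2-form coefficient. The only possible 3-form in R^3 is dx ∧ dy ∧ dz, with coefficient
  ∂(coeff of dy∧dz)/∂x - ∂(coeff of dx∧dz)/∂y + ∂(coeff of dx∧dy)/∂z
  = ∂/∂x (-3*x - 4*z) - ∂/∂y (-4*x - 4*y + 3) + ∂/∂z (-2*y - z).
Each of these terms simplifies to sums of mixed partials that cancel in pairs. The result is 0 (by equality of mixed partials for smooth functions — Schwarz / Clairaut).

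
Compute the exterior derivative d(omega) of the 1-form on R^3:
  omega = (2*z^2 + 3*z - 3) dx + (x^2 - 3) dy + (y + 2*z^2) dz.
d(omega) = (2*x) dx ∧ dy + (-4*z - 3) dx ∧ dz + (1) dy ∧ dz

For a 1-form omega = sum_i f_i dx_i, the exterior derivative is
  d(omega) = sum_{i < j} (∂f_j/∂x_i - ∂f_i/∂x_j) dx_i ∧ dx_j.
  coefficient of dx ∧ dy: ∂f_2/∂x - ∂f_1/∂y = ∂(x^2 - 3)/∂x - ∂(2*z^2 + 3*z - 3)/∂y = 2*x
  coefficient of dx ∧ dz: ∂f_3/∂x - ∂f_1/∂z = ∂(y + 2*z^2)/∂x - ∂(2*z^2 + 3*z - 3)/∂z = -4*z - 3
  coefficient of dy ∧ dz: ∂f_3/∂y - ∂f_2/∂z = ∂(y + 2*z^2)/∂y - ∂(x^2 - 3)/∂z = 1
Assembling: d(omega) = (2*x) dx ∧ dy + (-4*z - 3) dx ∧ dz + (1) dy ∧ dz.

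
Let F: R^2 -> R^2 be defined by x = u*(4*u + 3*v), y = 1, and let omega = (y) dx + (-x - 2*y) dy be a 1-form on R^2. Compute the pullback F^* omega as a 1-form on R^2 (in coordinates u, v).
F^* omega = (8*u + 3*v) du + (3*u) dv

Using F^*(f dg) = (f ∘ F) d(g ∘ F), substitute each coordinate x_i by F_i(u, v) in f_i, and replace dx_i by d F_i = (∂F_i/∂u) du + (∂F_i/∂v) dv.
  For the x component: f_1(F) = 1; d F_1 = (8*u + 3*v) du + (3*u) dv
  For the y component: f_2(F) = -4*u^2 - 3*u*v - 2; d F_2 = (0) du + (0) dv
Combining and collecting du, dv coefficients:
  coeff of du: 8*u + 3*v
  coeff of dv: 3*u
F^* omega = (8*u + 3*v) du + (3*u) dv.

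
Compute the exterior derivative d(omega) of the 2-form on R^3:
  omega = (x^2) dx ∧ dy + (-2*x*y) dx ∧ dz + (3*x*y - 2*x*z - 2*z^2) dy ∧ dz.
d(omega) = (2*x + 3*y - 2*z) dx ∧ dy ∧ dz

For a 2-form omega = sum_{i<j} g_{ij} dx_i ∧ dx_j, the exterior derivative is
  d(omega) = sum_{i<j} d(g_{ij}) ∧ dx_i ∧ dx_j = sum_{i<j, k} (∂g_{ij}/∂x_k) dx_k ∧ dx_i ∧ dx_j.
Expand each term, using dx_k ∧ dx_i ∧ dx_j = sgn(permutation) dx_{(a)} ∧ dx_{(b)} ∧ dx_{(c)} with (a < b < c) sorted:
  d(-2*x*y) includes (∂/∂y)(-2*x*y) dy = (-2*x) dy, which multiplied by dx ∧ dz gives (2*x) dx ∧ dy ∧ dz
  d(3*x*y - 2*x*z - 2*z^2) includes (∂/∂x)(3*x*y - 2*x*z - 2*z^2) dx = (3*y - 2*z) dx, which multiplied by dy ∧ dz gives (3*y - 2*z) dx ∧ dy ∧ dz
Collecting like 3-forms: d(omega) = (2*x + 3*y - 2*z) dx ∧ dy ∧ dz.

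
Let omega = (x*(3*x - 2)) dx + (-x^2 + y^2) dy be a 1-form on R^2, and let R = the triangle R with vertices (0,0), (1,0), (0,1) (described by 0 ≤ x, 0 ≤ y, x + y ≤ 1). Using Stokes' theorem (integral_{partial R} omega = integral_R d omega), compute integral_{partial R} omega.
integral_(partial R) omega = -1/3

Stokes: integral_partial_R omega = integral_R d omega with d omega = (∂Q/∂x - ∂P/∂y) dx ∧ dy.
  ∂Q/∂x = -2*x
  ∂P/∂y = 0
  integrand = ∂Q/∂x - ∂P/∂y = -2*x.
Integrating over R: integral_0^1 integral_0^{1-x} (-2*x) dy dx = -1/3.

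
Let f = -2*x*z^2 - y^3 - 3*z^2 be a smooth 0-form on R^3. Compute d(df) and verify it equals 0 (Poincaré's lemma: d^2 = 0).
d(df) = 0

Step 1: df = sum_i (∂f/∂x_i) dx_i = (-2*z^2) dx + (-3*y^2) dy + (2*z*(-2*x - 3)) dz.
Step 2: Apply d again. Using the 1-form formula, the coefficient of dx ∧ dy in d(df) is ∂^2 f/∂x ∂y - ∂^2 f/∂y ∂x = (0) - (0) = 0 (equality of mixed partials for smooth f).
Similarly for dx ∧ dz and dy ∧ dz — all coefficients vanish. So d(df) = 0.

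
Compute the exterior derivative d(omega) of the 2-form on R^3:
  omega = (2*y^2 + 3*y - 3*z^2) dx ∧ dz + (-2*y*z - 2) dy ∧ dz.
d(omega) = (-4*y - 3) dx ∧ dy ∧ dz

For a 2-form omega = sum_{i<j} g_{ij} dx_i ∧ dx_j, the exterior derivative is
  d(omega) = sum_{i<j} d(g_{ij}) ∧ dx_i ∧ dx_j = sum_{i<j, k} (∂g_{ij}/∂x_k) dx_k ∧ dx_i ∧ dx_j.
Expand each term, using dx_k ∧ dx_i ∧ dx_j = sgn(permutation) dx_{(a)} ∧ dx_{(b)} ∧ dx_{(c)} with (a < b < c) sorted:
  d(2*y^2 + 3*y - 3*z^2) includes (∂/∂y)(2*y^2 + 3*y - 3*z^2) dy = (4*y + 3) dy, which multiplied by dx ∧ dz gives (-4*y - 3) dx ∧ dy ∧ dz
Collecting like 3-forms: d(omega) = (-4*y - 3) dx ∧ dy ∧ dz.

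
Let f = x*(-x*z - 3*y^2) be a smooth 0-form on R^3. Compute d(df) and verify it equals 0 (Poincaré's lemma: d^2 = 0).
d(df) = 0

Step 1: df = sum_i (∂f/∂x_i) dx_i = (-2*x*z - 3*y^2) dx + (-6*x*y) dy + (-x^2) dz.
Step 2: Apply d again. Using the 1-form formula, the coefficient of dx ∧ dy in d(df) is ∂^2 f/∂x ∂y - ∂^2 f/∂y ∂x = (-6*y) - (-6*y) = 0 (equality of mixed partials for smooth f).
Similarly for dx ∧ dz and dy ∧ dz — all coefficients vanish. So d(df) = 0.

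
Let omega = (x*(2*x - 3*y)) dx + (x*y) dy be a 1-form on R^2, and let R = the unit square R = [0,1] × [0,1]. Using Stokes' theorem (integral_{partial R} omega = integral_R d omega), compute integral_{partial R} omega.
integral_(partial R) omega = 2

Stokes: integral_partial_R omega = integral_R d omega with d omega = (∂Q/∂x - ∂P/∂y) dx ∧ dy.
  ∂Q/∂x = y
  ∂P/∂y = -3*x
  integrand = ∂Q/∂x - ∂P/∂y = 3*x + y.
Integrating over R: integral_0^1 integral_0^1 (3*x + y) dx dy = 2.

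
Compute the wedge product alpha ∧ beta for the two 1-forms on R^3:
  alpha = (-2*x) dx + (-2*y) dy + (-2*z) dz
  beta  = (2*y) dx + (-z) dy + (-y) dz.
alpha ∧ beta = (2*x*z + 4*y^2) dx ∧ dy + (2*y*(x + 2*z)) dx ∧ dz + (2*y^2 - 2*z^2) dy ∧ dz

Distribute the wedge, using dx_i ∧ dx_j = -dx_j ∧ dx_i and dx_i ∧ dx_i = 0. For each pair (i, j) with i < j, the coefficient of dx_i ∧ dx_j in alpha ∧ beta is (alpha_i * beta_j - alpha_j * beta_i). Collecting: alpha ∧ beta = (2*x*z + 4*y^2) dx ∧ dy + (2*y*(x + 2*z)) dx ∧ dz + (2*y^2 - 2*z^2) dy ∧ dz.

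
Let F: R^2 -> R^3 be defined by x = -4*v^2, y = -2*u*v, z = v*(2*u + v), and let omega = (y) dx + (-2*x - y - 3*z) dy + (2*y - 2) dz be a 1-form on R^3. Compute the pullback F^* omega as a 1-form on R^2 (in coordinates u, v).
F^* omega = (-10*v^3 - 4*v) du + (-2*u*v^2 - 4*u - 4*v) dv

Using F^*(f dg) = (f ∘ F) d(g ∘ F), substitute each coordinate x_i by F_i(u, v) in f_i, and replace dx_i by d F_i = (∂F_i/∂u) du + (∂F_i/∂v) dv.
  For the x component: f_1(F) = -2*u*v; d F_1 = (0) du + (-8*v) dv
  For the y component: f_2(F) = v*(-4*u + 5*v); d F_2 = (-2*v) du + (-2*u) dv
  For the z component: f_3(F) = -4*u*v - 2; d F_3 = (2*v) du + (2*u + 2*v) dv
Combining and collecting du, dv coefficients:
  coeff of du: -10*v^3 - 4*v
  coeff of dv: -2*u*v^2 - 4*u - 4*v
F^* omega = (-10*v^3 - 4*v) du + (-2*u*v^2 - 4*u - 4*v) dv.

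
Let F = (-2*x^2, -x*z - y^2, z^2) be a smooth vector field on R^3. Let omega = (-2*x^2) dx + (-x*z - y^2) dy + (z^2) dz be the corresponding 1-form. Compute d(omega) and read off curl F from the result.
d(omega) = (x) dy ∧ dz + (0) dz ∧ dx + (-z) dx ∧ dy; curl F = (x, 0, -z)

d omega = sum_{i<j} (∂f_j/∂x_i - ∂f_i/∂x_j) dx_i ∧ dx_j. Under the identification (dy ∧ dz, dz ∧ dx, dx ∧ dy) ↔ (e_x, e_y, e_z), the coefficients are exactly the components of curl F. Compute:
  ∂R/∂y - ∂Q/∂z = (0) - (-x) = x
  ∂P/∂z - ∂R/∂x = (0) - (0) = 0
  ∂Q/∂x - ∂P/∂y = (-z) - (0) = -z.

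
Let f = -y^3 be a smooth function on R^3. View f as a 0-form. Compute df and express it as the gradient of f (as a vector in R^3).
df = (0) dx + (-3*y^2) dy + (0) dz; grad f = (0, -3*y^2, 0)

For a 0-form f, d f = (∂f/∂x) dx + (∂f/∂y) dy + (∂f/∂z) dz. The components of the vector representation are exactly the entries of grad f in Cartesian coordinates:
  ∂f/∂x = 0
  ∂f/∂y = -3*y^2
  ∂f/∂z = 0.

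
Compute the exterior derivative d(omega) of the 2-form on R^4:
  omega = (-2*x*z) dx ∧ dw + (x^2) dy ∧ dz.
d(omega) = (2*x) dx ∧ dz ∧ dw + (2*x) dx ∧ dy ∧ dz

For a 2-form omega = sum_{i<j} g_{ij} dx_i ∧ dx_j, the exterior derivative is
  d(omega) = sum_{i<j} d(g_{ij}) ∧ dx_i ∧ dx_j = sum_{i<j, k} (∂g_{ij}/∂x_k) dx_k ∧ dx_i ∧ dx_j.
Expand each term, using dx_k ∧ dx_i ∧ dx_j = sgn(permutation) dx_{(a)} ∧ dx_{(b)} ∧ dx_{(c)} with (a < b < c) sorted:
  d(-2*x*z) includes (∂/∂z)(-2*x*z) dz = (-2*x) dz, which multiplied by dx ∧ dw gives (2*x) dx ∧ dz ∧ dw
  d(x^2) includes (∂/∂x)(x^2) dx = (2*x) dx, which multiplied by dy ∧ dz gives (2*x) dx ∧ dy ∧ dz
Collecting like 3-forms: d(omega) = (2*x) dx ∧ dz ∧ dw + (2*x) dx ∧ dy ∧ dz.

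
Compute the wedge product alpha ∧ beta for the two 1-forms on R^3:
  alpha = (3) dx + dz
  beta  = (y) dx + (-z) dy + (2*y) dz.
alpha ∧ beta = (-3*z) dx ∧ dy + (5*y) dx ∧ dz + (z) dy ∧ dz

Distribute the wedge, using dx_i ∧ dx_j = -dx_j ∧ dx_i and dx_i ∧ dx_i = 0. For each pair (i, j) with i < j, the coefficient of dx_i ∧ dx_j in alpha ∧ beta is (alpha_i * beta_j - alpha_j * beta_i). Collecting: alpha ∧ beta = (-3*z) dx ∧ dy + (5*y) dx ∧ dz + (z) dy ∧ dz.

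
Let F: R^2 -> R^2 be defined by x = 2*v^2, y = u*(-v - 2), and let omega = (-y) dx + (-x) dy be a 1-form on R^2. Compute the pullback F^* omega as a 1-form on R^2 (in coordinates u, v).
F^* omega = (2*v^2*(v + 2)) du + (2*u*v*(3*v + 4)) dv

Using F^*(f dg) = (f ∘ F) d(g ∘ F), substitute each coordinate x_i by F_i(u, v) in f_i, and replace dx_i by d F_i = (∂F_i/∂u) du + (∂F_i/∂v) dv.
  For the x component: f_1(F) = u*(v + 2); d F_1 = (0) du + (4*v) dv
  For the y component: f_2(F) = -2*v^2; d F_2 = (-v - 2) du + (-u) dv
Combining and collecting du, dv coefficients:
  coeff of du: 2*v^2*(v + 2)
  coeff of dv: 2*u*v*(3*v + 4)
F^* omega = (2*v^2*(v + 2)) du + (2*u*v*(3*v + 4)) dv.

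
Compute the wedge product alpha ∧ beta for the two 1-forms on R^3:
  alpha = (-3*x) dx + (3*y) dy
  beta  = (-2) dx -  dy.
alpha ∧ beta = (3*x + 6*y) dx ∧ dy

Distribute the wedge, using dx_i ∧ dx_j = -dx_j ∧ dx_i and dx_i ∧ dx_i = 0. For each pair (i, j) with i < j, the coefficient of dx_i ∧ dx_j in alpha ∧ beta is (alpha_i * beta_j - alpha_j * beta_i). Collecting: alpha ∧ beta = (3*x + 6*y) dx ∧ dy.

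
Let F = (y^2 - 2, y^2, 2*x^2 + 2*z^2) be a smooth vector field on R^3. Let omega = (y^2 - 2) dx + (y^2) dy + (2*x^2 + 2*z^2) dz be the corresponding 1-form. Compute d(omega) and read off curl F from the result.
d(omega) = (0) dy ∧ dz + (-4*x) dz ∧ dx + (-2*y) dx ∧ dy; curl F = (0, -4*x, -2*y)

d omega = sum_{i<j} (∂f_j/∂x_i - ∂f_i/∂x_j) dx_i ∧ dx_j. Under the identification (dy ∧ dz, dz ∧ dx, dx ∧ dy) ↔ (e_x, e_y, e_z), the coefficients are exactly the components of curl F. Compute:
  ∂R/∂y - ∂Q/∂z = (0) - (0) = 0
  ∂P/∂z - ∂R/∂x = (0) - (4*x) = -4*x
  ∂Q/∂x - ∂P/∂y = (0) - (2*y) = -2*y.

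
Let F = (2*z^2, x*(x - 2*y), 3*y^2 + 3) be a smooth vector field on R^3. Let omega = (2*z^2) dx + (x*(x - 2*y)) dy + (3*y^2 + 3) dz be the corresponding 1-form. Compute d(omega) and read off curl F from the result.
d(omega) = (6*y) dy ∧ dz + (4*z) dz ∧ dx + (2*x - 2*y) dx ∧ dy; curl F = (6*y, 4*z, 2*x - 2*y)

d omega = sum_{i<j} (∂f_j/∂x_i - ∂f_i/∂x_j) dx_i ∧ dx_j. Under the identification (dy ∧ dz, dz ∧ dx, dx ∧ dy) ↔ (e_x, e_y, e_z), the coefficients are exactly the components of curl F. Compute:
  ∂R/∂y - ∂Q/∂z = (6*y) - (0) = 6*y
  ∂P/∂z - ∂R/∂x = (4*z) - (0) = 4*z
  ∂Q/∂x - ∂P/∂y = (2*x - 2*y) - (0) = 2*x - 2*y.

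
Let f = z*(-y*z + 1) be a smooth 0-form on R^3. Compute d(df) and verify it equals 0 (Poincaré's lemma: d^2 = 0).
d(df) = 0

Step 1: df = sum_i (∂f/∂x_i) dx_i = (0) dx + (-z^2) dy + (-2*y*z + 1) dz.
Step 2: Apply d again. Using the 1-form formula, the coefficient of dx ∧ dy in d(df) is ∂^2 f/∂x ∂y - ∂^2 f/∂y ∂x = (0) - (0) = 0 (equality of mixed partials for smooth f).
Similarly for dx ∧ dz and dy ∧ dz — all coefficients vanish. So d(df) = 0.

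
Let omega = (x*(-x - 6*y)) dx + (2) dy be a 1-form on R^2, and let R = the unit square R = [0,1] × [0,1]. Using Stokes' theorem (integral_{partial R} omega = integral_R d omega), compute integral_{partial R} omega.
integral_(partial R) omega = 3

Stokes: integral_partial_R omega = integral_R d omega with d omega = (∂Q/∂x - ∂P/∂y) dx ∧ dy.
  ∂Q/∂x = 0
  ∂P/∂y = -6*x
  integrand = ∂Q/∂x - ∂P/∂y = 6*x.
Integrating over R: integral_0^1 integral_0^1 (6*x) dx dy = 3.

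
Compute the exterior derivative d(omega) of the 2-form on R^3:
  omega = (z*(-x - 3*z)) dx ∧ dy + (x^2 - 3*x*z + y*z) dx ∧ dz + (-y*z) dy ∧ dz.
d(omega) = (-x - 7*z) dx ∧ dy ∧ dz

For a 2-form omega = sum_{i<j} g_{ij} dx_i ∧ dx_j, the exterior derivative is
  d(omega) = sum_{i<j} d(g_{ij}) ∧ dx_i ∧ dx_j = sum_{i<j, k} (∂g_{ij}/∂x_k) dx_k ∧ dx_i ∧ dx_j.
Expand each term, using dx_k ∧ dx_i ∧ dx_j = sgn(permutation) dx_{(a)} ∧ dx_{(b)} ∧ dx_{(c)} with (a < b < c) sorted:
  d(z*(-x - 3*z)) includes (∂/∂z)(z*(-x - 3*z)) dz = (-x - 6*z) dz, which multiplied by dx ∧ dy gives (-x - 6*z) dx ∧ dy ∧ dz
  d(x^2 - 3*x*z + y*z) includes (∂/∂y)(x^2 - 3*x*z + y*z) dy = (z) dy, which multiplied by dx ∧ dz gives (-z) dx ∧ dy ∧ dz
Collecting like 3-forms: d(omega) = (-x - 7*z) dx ∧ dy ∧ dz.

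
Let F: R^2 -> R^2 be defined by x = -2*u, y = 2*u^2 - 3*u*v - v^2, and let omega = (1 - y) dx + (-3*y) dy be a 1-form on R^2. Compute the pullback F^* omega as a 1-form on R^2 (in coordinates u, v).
F^* omega = (-24*u^3 + 54*u^2*v + 4*u^2 - 15*u*v^2 - 6*u*v - 9*v^3 - 2*v^2 - 2) du + (18*u^3 - 15*u^2*v - 27*u*v^2 - 6*v^3) dv

Using F^*(f dg) = (f ∘ F) d(g ∘ F), substitute each coordinate x_i by F_i(u, v) in f_i, and replace dx_i by d F_i = (∂F_i/∂u) du + (∂F_i/∂v) dv.
  For the x component: f_1(F) = -2*u^2 + 3*u*v + v^2 + 1; d F_1 = (-2) du + (0) dv
  For the y component: f_2(F) = -6*u^2 + 9*u*v + 3*v^2; d F_2 = (4*u - 3*v) du + (-3*u - 2*v) dv
Combining and collecting du, dv coefficients:
  coeff of du: -24*u^3 + 54*u^2*v + 4*u^2 - 15*u*v^2 - 6*u*v - 9*v^3 - 2*v^2 - 2
  coeff of dv: 18*u^3 - 15*u^2*v - 27*u*v^2 - 6*v^3
F^* omega = (-24*u^3 + 54*u^2*v + 4*u^2 - 15*u*v^2 - 6*u*v - 9*v^3 - 2*v^2 - 2) du + (18*u^3 - 15*u^2*v - 27*u*v^2 - 6*v^3) dv.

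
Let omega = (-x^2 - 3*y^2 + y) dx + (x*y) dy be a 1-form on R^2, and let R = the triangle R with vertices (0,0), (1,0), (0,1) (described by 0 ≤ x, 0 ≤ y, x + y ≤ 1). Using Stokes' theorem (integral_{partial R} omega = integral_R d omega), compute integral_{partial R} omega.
integral_(partial R) omega = 2/3

Stokes: integral_partial_R omega = integral_R d omega with d omega = (∂Q/∂x - ∂P/∂y) dx ∧ dy.
  ∂Q/∂x = y
  ∂P/∂y = 1 - 6*y
  integrand = ∂Q/∂x - ∂P/∂y = 7*y - 1.
Integrating over R: integral_0^1 integral_0^{1-x} (7*y - 1) dy dx = 2/3.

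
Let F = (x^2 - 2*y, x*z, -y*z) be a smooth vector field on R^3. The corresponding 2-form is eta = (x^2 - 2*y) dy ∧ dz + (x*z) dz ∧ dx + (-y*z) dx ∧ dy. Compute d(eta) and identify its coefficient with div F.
d(eta) = (2*x - y) dx ∧ dy ∧ dz; div F = 2*x - y

For a 2-form in R^3 of the form above, applying d gives a 3-form with coefficient ∂P/∂x + ∂Q/∂y + ∂R/∂z:
  ∂P/∂x = 2*x
  ∂Q/∂y = 0
  ∂R/∂z = -y
Sum = 2*x - y, which is exactly div F.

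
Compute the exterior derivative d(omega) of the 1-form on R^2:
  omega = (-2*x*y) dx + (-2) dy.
d(omega) = (2*x) dx ∧ dy

For a 1-form omega = sum_i f_i dx_i, the exterior derivative is
  d(omega) = sum_{i < j} (∂f_j/∂x_i - ∂f_i/∂x_j) dx_i ∧ dx_j.
  coefficient of dx ∧ dy: ∂f_2/∂x - ∂f_1/∂y = ∂(-2)/∂x - ∂(-2*x*y)/∂y = 2*x
Assembling: d(omega) = (2*x) dx ∧ dy.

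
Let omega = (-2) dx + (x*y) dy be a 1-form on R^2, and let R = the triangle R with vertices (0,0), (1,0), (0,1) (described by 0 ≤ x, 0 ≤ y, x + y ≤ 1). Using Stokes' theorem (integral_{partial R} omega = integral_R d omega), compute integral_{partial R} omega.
integral_(partial R) omega = 1/6

Stokes: integral_partial_R omega = integral_R d omega with d omega = (∂Q/∂x - ∂P/∂y) dx ∧ dy.
  ∂Q/∂x = y
  ∂P/∂y = 0
  integrand = ∂Q/∂x - ∂P/∂y = y.
Integrating over R: integral_0^1 integral_0^{1-x} (y) dy dx = 1/6.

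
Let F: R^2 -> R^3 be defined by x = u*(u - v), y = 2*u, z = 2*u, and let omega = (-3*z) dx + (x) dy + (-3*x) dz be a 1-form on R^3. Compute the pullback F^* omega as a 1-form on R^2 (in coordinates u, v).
F^* omega = (2*u*(-8*u + 5*v)) du + (6*u^2) dv

Using F^*(f dg) = (f ∘ F) d(g ∘ F), substitute each coordinate x_i by F_i(u, v) in f_i, and replace dx_i by d F_i = (∂F_i/∂u) du + (∂F_i/∂v) dv.
  For the x component: f_1(F) = -6*u; d F_1 = (2*u - v) du + (-u) dv
  For the y component: f_2(F) = u*(u - v); d F_2 = (2) du + (0) dv
  For the z component: f_3(F) = 3*u*(-u + v); d F_3 = (2) du + (0) dv
Combining and collecting du, dv coefficients:
  coeff of du: 2*u*(-8*u + 5*v)
  coeff of dv: 6*u^2
F^* omega = (2*u*(-8*u + 5*v)) du + (6*u^2) dv.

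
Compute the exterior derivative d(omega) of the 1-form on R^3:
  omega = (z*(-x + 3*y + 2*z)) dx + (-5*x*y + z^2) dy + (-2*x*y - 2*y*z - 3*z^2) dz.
d(omega) = (-5*y - 3*z) dx ∧ dy + (x - 5*y - 4*z) dx ∧ dz + (-2*x - 4*z) dy ∧ dz

For a 1-form omega = sum_i f_i dx_i, the exterior derivative is
  d(omega) = sum_{i < j} (∂f_j/∂x_i - ∂f_i/∂x_j) dx_i ∧ dx_j.
  coefficient of dx ∧ dy: ∂f_2/∂x - ∂f_1/∂y = ∂(-5*x*y + z^2)/∂x - ∂(z*(-x + 3*y + 2*z))/∂y = -5*y - 3*z
  coefficient of dx ∧ dz: ∂f_3/∂x - ∂f_1/∂z = ∂(-2*x*y - 2*y*z - 3*z^2)/∂x - ∂(z*(-x + 3*y + 2*z))/∂z = x - 5*y - 4*z
  coefficient of dy ∧ dz: ∂f_3/∂y - ∂f_2/∂z = ∂(-2*x*y - 2*y*z - 3*z^2)/∂y - ∂(-5*x*y + z^2)/∂z = -2*x - 4*z
Assembling: d(omega) = (-5*y - 3*z) dx ∧ dy + (x - 5*y - 4*z) dx ∧ dz + (-2*x - 4*z) dy ∧ dz.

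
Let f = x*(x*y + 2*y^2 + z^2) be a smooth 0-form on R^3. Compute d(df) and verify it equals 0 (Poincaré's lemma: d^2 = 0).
d(df) = 0

Step 1: df = sum_i (∂f/∂x_i) dx_i = (2*x*y + 2*y^2 + z^2) dx + (x*(x + 4*y)) dy + (2*x*z) dz.
Step 2: Apply d again. Using the 1-form formula, the coefficient of dx ∧ dy in d(df) is ∂^2 f/∂x ∂y - ∂^2 f/∂y ∂x = (2*x + 4*y) - (2*x + 4*y) = 0 (equality of mixed partials for smooth f).
Similarly for dx ∧ dz and dy ∧ dz — all coefficients vanish. So d(df) = 0.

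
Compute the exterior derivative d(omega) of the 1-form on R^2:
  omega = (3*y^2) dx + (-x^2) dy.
d(omega) = (-2*x - 6*y) dx ∧ dy

For a 1-form omega = sum_i f_i dx_i, the exterior derivative is
  d(omega) = sum_{i < j} (∂f_j/∂x_i - ∂f_i/∂x_j) dx_i ∧ dx_j.
  coefficient of dx ∧ dy: ∂f_2/∂x - ∂f_1/∂y = ∂(-x^2)/∂x - ∂(3*y^2)/∂y = -2*x - 6*y
Assembling: d(omega) = (-2*x - 6*y) dx ∧ dy.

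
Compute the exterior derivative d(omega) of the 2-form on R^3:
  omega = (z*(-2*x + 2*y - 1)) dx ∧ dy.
d(omega) = (-2*x + 2*y - 1) dx ∧ dy ∧ dz

For a 2-form omega = sum_{i<j} g_{ij} dx_i ∧ dx_j, the exterior derivative is
  d(omega) = sum_{i<j} d(g_{ij}) ∧ dx_i ∧ dx_j = sum_{i<j, k} (∂g_{ij}/∂x_k) dx_k ∧ dx_i ∧ dx_j.
Expand each term, using dx_k ∧ dx_i ∧ dx_j = sgn(permutation) dx_{(a)} ∧ dx_{(b)} ∧ dx_{(c)} with (a < b < c) sorted:
  d(z*(-2*x + 2*y - 1)) includes (∂/∂z)(z*(-2*x + 2*y - 1)) dz = (-2*x + 2*y - 1) dz, which multiplied by dx ∧ dy gives (-2*x + 2*y - 1) dx ∧ dy ∧ dz
Collecting like 3-forms: d(omega) = (-2*x + 2*y - 1) dx ∧ dy ∧ dz.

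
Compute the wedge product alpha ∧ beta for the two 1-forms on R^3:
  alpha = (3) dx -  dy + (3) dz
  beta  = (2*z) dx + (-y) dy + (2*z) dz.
alpha ∧ beta = (-3*y + 2*z) dx ∧ dy + (3*y - 2*z) dy ∧ dz

Distribute the wedge, using dx_i ∧ dx_j = -dx_j ∧ dx_i and dx_i ∧ dx_i = 0. For each pair (i, j) with i < j, the coefficient of dx_i ∧ dx_j in alpha ∧ beta is (alpha_i * beta_j - alpha_j * beta_i). Collecting: alpha ∧ beta = (-3*y + 2*z) dx ∧ dy + (3*y - 2*z) dy ∧ dz.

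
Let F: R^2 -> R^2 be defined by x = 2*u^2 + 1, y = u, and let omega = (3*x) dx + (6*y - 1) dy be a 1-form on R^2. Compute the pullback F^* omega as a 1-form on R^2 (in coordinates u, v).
F^* omega = (24*u^3 + 18*u - 1) du

Using F^*(f dg) = (f ∘ F) d(g ∘ F), substitute each coordinate x_i by F_i(u, v) in f_i, and replace dx_i by d F_i = (∂F_i/∂u) du + (∂F_i/∂v) dv.
  For the x component: f_1(F) = 6*u^2 + 3; d F_1 = (4*u) du + (0) dv
  For the y component: f_2(F) = 6*u - 1; d F_2 = (1) du + (0) dv
Combining and collecting du, dv coefficients:
  coeff of du: 24*u^3 + 18*u - 1
  coeff of dv: 0
F^* omega = (24*u^3 + 18*u - 1) du.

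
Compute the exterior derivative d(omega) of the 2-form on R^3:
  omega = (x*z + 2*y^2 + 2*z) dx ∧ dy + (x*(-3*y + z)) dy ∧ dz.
d(omega) = (x - 3*y + z + 2) dx ∧ dy ∧ dz

For a 2-form omega = sum_{i<j} g_{ij} dx_i ∧ dx_j, the exterior derivative is
  d(omega) = sum_{i<j} d(g_{ij}) ∧ dx_i ∧ dx_j = sum_{i<j, k} (∂g_{ij}/∂x_k) dx_k ∧ dx_i ∧ dx_j.
Expand each term, using dx_k ∧ dx_i ∧ dx_j = sgn(permutation) dx_{(a)} ∧ dx_{(b)} ∧ dx_{(c)} with (a < b < c) sorted:
  d(x*z + 2*y^2 + 2*z) includes (∂/∂z)(x*z + 2*y^2 + 2*z) dz = (x + 2) dz, which multiplied by dx ∧ dy gives (x + 2) dx ∧ dy ∧ dz
  d(x*(-3*y + z)) includes (∂/∂x)(x*(-3*y + z)) dx = (-3*y + z) dx, which multiplied by dy ∧ dz gives (-3*y + z) dx ∧ dy ∧ dz
Collecting like 3-forms: d(omega) = (x - 3*y + z + 2) dx ∧ dy ∧ dz.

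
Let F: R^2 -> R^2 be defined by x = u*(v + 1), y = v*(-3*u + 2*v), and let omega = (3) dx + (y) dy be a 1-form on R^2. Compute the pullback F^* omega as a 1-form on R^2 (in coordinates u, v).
F^* omega = (9*u*v^2 - 6*v^3 + 3*v + 3) du + (9*u^2*v - 18*u*v^2 + 3*u + 8*v^3) dv

Using F^*(f dg) = (f ∘ F) d(g ∘ F), substitute each coordinate x_i by F_i(u, v) in f_i, and replace dx_i by d F_i = (∂F_i/∂u) du + (∂F_i/∂v) dv.
  For the x component: f_1(F) = 3; d F_1 = (v + 1) du + (u) dv
  For the y component: f_2(F) = v*(-3*u + 2*v); d F_2 = (-3*v) du + (-3*u + 4*v) dv
Combining and collecting du, dv coefficients:
  coeff of du: 9*u*v^2 - 6*v^3 + 3*v + 3
  coeff of dv: 9*u^2*v - 18*u*v^2 + 3*u + 8*v^3
F^* omega = (9*u*v^2 - 6*v^3 + 3*v + 3) du + (9*u^2*v - 18*u*v^2 + 3*u + 8*v^3) dv.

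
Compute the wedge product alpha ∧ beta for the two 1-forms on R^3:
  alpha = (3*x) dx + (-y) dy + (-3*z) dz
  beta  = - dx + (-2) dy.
alpha ∧ beta = (-6*x - y) dx ∧ dy + (-3*z) dx ∧ dz + (-6*z) dy ∧ dz

Distribute the wedge, using dx_i ∧ dx_j = -dx_j ∧ dx_i and dx_i ∧ dx_i = 0. For each pair (i, j) with i < j, the coefficient of dx_i ∧ dx_j in alpha ∧ beta is (alpha_i * beta_j - alpha_j * beta_i). Collecting: alpha ∧ beta = (-6*x - y) dx ∧ dy + (-3*z) dx ∧ dz + (-6*z) dy ∧ dz.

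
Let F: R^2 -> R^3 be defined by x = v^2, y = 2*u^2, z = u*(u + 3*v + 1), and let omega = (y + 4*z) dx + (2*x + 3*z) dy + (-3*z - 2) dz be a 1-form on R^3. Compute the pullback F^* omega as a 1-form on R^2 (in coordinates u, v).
F^* omega = (6*u^3 + 9*u^2*v + 3*u^2 - 19*u*v^2 - 18*u*v - 7*u - 6*v - 2) du + (u*(-9*u^2 - 15*u*v - 9*u + 24*v^2 + 8*v - 6)) dv

Using F^*(f dg) = (f ∘ F) d(g ∘ F), substitute each coordinate x_i by F_i(u, v) in f_i, and replace dx_i by d F_i = (∂F_i/∂u) du + (∂F_i/∂v) dv.
  For the x component: f_1(F) = 2*u*(3*u + 6*v + 2); d F_1 = (0) du + (2*v) dv
  For the y component: f_2(F) = 3*u^2 + 9*u*v + 3*u + 2*v^2; d F_2 = (4*u) du + (0) dv
  For the z component: f_3(F) = -3*u^2 - 9*u*v - 3*u - 2; d F_3 = (2*u + 3*v + 1) du + (3*u) dv
Combining and collecting du, dv coefficients:
  coeff of du: 6*u^3 + 9*u^2*v + 3*u^2 - 19*u*v^2 - 18*u*v - 7*u - 6*v - 2
  coeff of dv: u*(-9*u^2 - 15*u*v - 9*u + 24*v^2 + 8*v - 6)
F^* omega = (6*u^3 + 9*u^2*v + 3*u^2 - 19*u*v^2 - 18*u*v - 7*u - 6*v - 2) du + (u*(-9*u^2 - 15*u*v - 9*u + 24*v^2 + 8*v - 6)) dv.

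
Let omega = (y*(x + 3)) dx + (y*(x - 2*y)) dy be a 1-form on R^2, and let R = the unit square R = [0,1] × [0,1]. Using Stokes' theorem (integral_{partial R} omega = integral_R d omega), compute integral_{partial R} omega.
integral_(partial R) omega = -3

Stokes: integral_partial_R omega = integral_R d omega with d omega = (∂Q/∂x - ∂P/∂y) dx ∧ dy.
  ∂Q/∂x = y
  ∂P/∂y = x + 3
  integrand = ∂Q/∂x - ∂P/∂y = -x + y - 3.
Integrating over R: integral_0^1 integral_0^1 (-x + y - 3) dx dy = -3.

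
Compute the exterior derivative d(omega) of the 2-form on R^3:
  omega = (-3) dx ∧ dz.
d(omega) = 0

For a 2-form omega = sum_{i<j} g_{ij} dx_i ∧ dx_j, the exterior derivative is
  d(omega) = sum_{i<j} d(g_{ij}) ∧ dx_i ∧ dx_j = sum_{i<j, k} (∂g_{ij}/∂x_k) dx_k ∧ dx_i ∧ dx_j.
Expand each term, using dx_k ∧ dx_i ∧ dx_j = sgn(permutation) dx_{(a)} ∧ dx_{(b)} ∧ dx_{(c)} with (a < b < c) sorted:

Collecting like 3-forms: d(omega) = 0.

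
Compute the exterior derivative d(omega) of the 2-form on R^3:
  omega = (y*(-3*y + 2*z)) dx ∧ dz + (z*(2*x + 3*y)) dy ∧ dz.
d(omega) = (6*y) dx ∧ dy ∧ dz

For a 2-form omega = sum_{i<j} g_{ij} dx_i ∧ dx_j, the exterior derivative is
  d(omega) = sum_{i<j} d(g_{ij}) ∧ dx_i ∧ dx_j = sum_{i<j, k} (∂g_{ij}/∂x_k) dx_k ∧ dx_i ∧ dx_j.
Expand each term, using dx_k ∧ dx_i ∧ dx_j = sgn(permutation) dx_{(a)} ∧ dx_{(b)} ∧ dx_{(c)} with (a < b < c) sorted:
  d(y*(-3*y + 2*z)) includes (∂/∂y)(y*(-3*y + 2*z)) dy = (-6*y + 2*z) dy, which multiplied by dx ∧ dz gives (6*y - 2*z) dx ∧ dy ∧ dz
  d(z*(2*x + 3*y)) includes (∂/∂x)(z*(2*x + 3*y)) dx = (2*z) dx, which multiplied by dy ∧ dz gives (2*z) dx ∧ dy ∧ dz
Collecting like 3-forms: d(omega) = (6*y) dx ∧ dy ∧ dz.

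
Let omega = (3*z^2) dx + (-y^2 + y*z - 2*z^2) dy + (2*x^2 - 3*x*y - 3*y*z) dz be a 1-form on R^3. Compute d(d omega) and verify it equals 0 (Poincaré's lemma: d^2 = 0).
d(d omega) = 0

Step 1: d omega = sum_{i<j} (∂f_j/∂x_i - ∂f_i/∂x_j) dx_i ∧ dx_j:
  coeff of dx ∧ dy: 0
  coeff of dx ∧ dz: 4*x - 3*y - 6*z
  coeff of dy ∧ dz: -3*x - y + z
Step 2: Apply d again to each 2-form coefficient. The only possible 3-form in R^3 is dx ∧ dy ∧ dz, with coefficient
  ∂(coeff of dy∧dz)/∂x - ∂(coeff of dx∧dz)/∂y + ∂(coeff of dx∧dy)/∂z
  = ∂/∂x (-3*x - y + z) - ∂/∂y (4*x - 3*y - 6*z) + ∂/∂z (0).
Each of these terms simplifies to sums of mixed partials that cancel in pairs. The result is 0 (by equality of mixed partials for smooth functions — Schwarz / Clairaut).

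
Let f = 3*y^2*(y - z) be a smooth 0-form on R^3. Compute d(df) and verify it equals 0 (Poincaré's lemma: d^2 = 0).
d(df) = 0

Step 1: df = sum_i (∂f/∂x_i) dx_i = (0) dx + (3*y*(3*y - 2*z)) dy + (-3*y^2) dz.
Step 2: Apply d again. Using the 1-form formula, the coefficient of dx ∧ dy in d(df) is ∂^2 f/∂x ∂y - ∂^2 f/∂y ∂x = (0) - (0) = 0 (equality of mixed partials for smooth f).
Similarly for dx ∧ dz and dy ∧ dz — all coefficients vanish. So d(df) = 0.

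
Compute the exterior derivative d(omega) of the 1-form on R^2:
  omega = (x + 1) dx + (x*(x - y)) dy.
d(omega) = (2*x - y) dx ∧ dy

For a 1-form omega = sum_i f_i dx_i, the exterior derivative is
  d(omega) = sum_{i < j} (∂f_j/∂x_i - ∂f_i/∂x_j) dx_i ∧ dx_j.
  coefficient of dx ∧ dy: ∂f_2/∂x - ∂f_1/∂y = ∂(x*(x - y))/∂x - ∂(x + 1)/∂y = 2*x - y
Assembling: d(omega) = (2*x - y) dx ∧ dy.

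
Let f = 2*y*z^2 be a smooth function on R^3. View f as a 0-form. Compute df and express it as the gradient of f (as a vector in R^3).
df = (0) dx + (2*z^2) dy + (4*y*z) dz; grad f = (0, 2*z^2, 4*y*z)

For a 0-form f, d f = (∂f/∂x) dx + (∂f/∂y) dy + (∂f/∂z) dz. The components of the vector representation are exactly the entries of grad f in Cartesian coordinates:
  ∂f/∂x = 0
  ∂f/∂y = 2*z^2
  ∂f/∂z = 4*y*z.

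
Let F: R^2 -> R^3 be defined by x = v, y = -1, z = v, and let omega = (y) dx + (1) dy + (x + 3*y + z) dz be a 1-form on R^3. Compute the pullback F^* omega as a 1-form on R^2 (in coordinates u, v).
F^* omega = (2*v - 4) dv

Using F^*(f dg) = (f ∘ F) d(g ∘ F), substitute each coordinate x_i by F_i(u, v) in f_i, and replace dx_i by d F_i = (∂F_i/∂u) du + (∂F_i/∂v) dv.
  For the x component: f_1(F) = -1; d F_1 = (0) du + (1) dv
  For the y component: f_2(F) = 1; d F_2 = (0) du + (0) dv
  For the z component: f_3(F) = 2*v - 3; d F_3 = (0) du + (1) dv
Combining and collecting du, dv coefficients:
  coeff of du: 0
  coeff of dv: 2*v - 4
F^* omega = (2*v - 4) dv.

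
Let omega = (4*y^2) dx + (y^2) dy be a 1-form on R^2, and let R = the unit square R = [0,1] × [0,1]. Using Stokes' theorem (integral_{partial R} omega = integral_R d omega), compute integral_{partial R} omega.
integral_(partial R) omega = -4

Stokes: integral_partial_R omega = integral_R d omega with d omega = (∂Q/∂x - ∂P/∂y) dx ∧ dy.
  ∂Q/∂x = 0
  ∂P/∂y = 8*y
  integrand = ∂Q/∂x - ∂P/∂y = -8*y.
Integrating over R: integral_0^1 integral_0^1 (-8*y) dx dy = -4.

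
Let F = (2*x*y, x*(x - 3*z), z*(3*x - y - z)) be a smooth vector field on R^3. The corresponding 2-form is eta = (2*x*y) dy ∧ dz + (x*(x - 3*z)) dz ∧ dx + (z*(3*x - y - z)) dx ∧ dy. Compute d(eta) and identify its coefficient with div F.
d(eta) = (3*x + y - 2*z) dx ∧ dy ∧ dz; div F = 3*x + y - 2*z

For a 2-form in R^3 of the form above, applying d gives a 3-form with coefficient ∂P/∂x + ∂Q/∂y + ∂R/∂z:
  ∂P/∂x = 2*y
  ∂Q/∂y = 0
  ∂R/∂z = 3*x - y - 2*z
Sum = 3*x + y - 2*z, which is exactly div F.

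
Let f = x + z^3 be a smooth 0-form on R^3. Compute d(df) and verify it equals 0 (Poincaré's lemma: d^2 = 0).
d(df) = 0

Step 1: df = sum_i (∂f/∂x_i) dx_i = (1) dx + (0) dy + (3*z^2) dz.
Step 2: Apply d again. Using the 1-form formula, the coefficient of dx ∧ dy in d(df) is ∂^2 f/∂x ∂y - ∂^2 f/∂y ∂x = (0) - (0) = 0 (equality of mixed partials for smooth f).
Similarly for dx ∧ dz and dy ∧ dz — all coefficients vanish. So d(df) = 0.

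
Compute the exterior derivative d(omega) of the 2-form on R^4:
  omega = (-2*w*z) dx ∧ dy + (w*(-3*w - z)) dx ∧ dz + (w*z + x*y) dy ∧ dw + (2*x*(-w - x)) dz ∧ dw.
d(omega) = (-2*w) dx ∧ dy ∧ dz + (y - 2*z) dx ∧ dy ∧ dw + (-8*w - 4*x - z) dx ∧ dz ∧ dw + (-w) dy ∧ dz ∧ dw

For a 2-form omega = sum_{i<j} g_{ij} dx_i ∧ dx_j, the exterior derivative is
  d(omega) = sum_{i<j} d(g_{ij}) ∧ dx_i ∧ dx_j = sum_{i<j, k} (∂g_{ij}/∂x_k) dx_k ∧ dx_i ∧ dx_j.
Expand each term, using dx_k ∧ dx_i ∧ dx_j = sgn(permutation) dx_{(a)} ∧ dx_{(b)} ∧ dx_{(c)} with (a < b < c) sorted:
  d(-2*w*z) includes (∂/∂z)(-2*w*z) dz = (-2*w) dz, which multiplied by dx ∧ dy gives (-2*w) dx ∧ dy ∧ dz
  d(-2*w*z) includes (∂/∂w)(-2*w*z) dw = (-2*z) dw, which multiplied by dx ∧ dy gives (-2*z) dx ∧ dy ∧ dw
  d(w*(-3*w - z)) includes (∂/∂w)(w*(-3*w - z)) dw = (-6*w - z) dw, which multiplied by dx ∧ dz gives (-6*w - z) dx ∧ dz ∧ dw
  d(w*z + x*y) includes (∂/∂x)(w*z + x*y) dx = (y) dx, which multiplied by dy ∧ dw gives (y) dx ∧ dy ∧ dw
  d(w*z + x*y) includes (∂/∂z)(w*z + x*y) dz = (w) dz, which multiplied by dy ∧ dw gives (-w) dy ∧ dz ∧ dw
  d(2*x*(-w - x)) includes (∂/∂x)(2*x*(-w - x)) dx = (-2*w - 4*x) dx, which multiplied by dz ∧ dw gives (-2*w - 4*x) dx ∧ dz ∧ dw
Collecting like 3-forms: d(omega) = (-2*w) dx ∧ dy ∧ dz + (y - 2*z) dx ∧ dy ∧ dw + (-8*w - 4*x - z) dx ∧ dz ∧ dw + (-w) dy ∧ dz ∧ dw.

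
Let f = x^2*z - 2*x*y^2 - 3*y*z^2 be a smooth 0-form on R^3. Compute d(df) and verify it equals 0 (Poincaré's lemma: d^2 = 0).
d(df) = 0

Step 1: df = sum_i (∂f/∂x_i) dx_i = (2*x*z - 2*y^2) dx + (-4*x*y - 3*z^2) dy + (x^2 - 6*y*z) dz.
Step 2: Apply d again. Using the 1-form formula, the coefficient of dx ∧ dy in d(df) is ∂^2 f/∂x ∂y - ∂^2 f/∂y ∂x = (-4*y) - (-4*y) = 0 (equality of mixed partials for smooth f).
Similarly for dx ∧ dz and dy ∧ dz — all coefficients vanish. So d(df) = 0.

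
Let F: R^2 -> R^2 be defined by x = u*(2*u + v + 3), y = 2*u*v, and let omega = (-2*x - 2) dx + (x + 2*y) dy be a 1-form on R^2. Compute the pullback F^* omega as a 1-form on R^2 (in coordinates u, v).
F^* omega = (-16*u^3 - 8*u^2*v - 36*u^2 + 8*u*v^2 - 6*u*v - 26*u - 2*v - 6) du + (2*u*(4*u*v - 1)) dv

Using F^*(f dg) = (f ∘ F) d(g ∘ F), substitute each coordinate x_i by F_i(u, v) in f_i, and replace dx_i by d F_i = (∂F_i/∂u) du + (∂F_i/∂v) dv.
  For the x component: f_1(F) = -4*u^2 - 2*u*v - 6*u - 2; d F_1 = (4*u + v + 3) du + (u) dv
  For the y component: f_2(F) = u*(2*u + 5*v + 3); d F_2 = (2*v) du + (2*u) dv
Combining and collecting du, dv coefficients:
  coeff of du: -16*u^3 - 8*u^2*v - 36*u^2 + 8*u*v^2 - 6*u*v - 26*u - 2*v - 6
  coeff of dv: 2*u*(4*u*v - 1)
F^* omega = (-16*u^3 - 8*u^2*v - 36*u^2 + 8*u*v^2 - 6*u*v - 26*u - 2*v - 6) du + (2*u*(4*u*v - 1)) dv.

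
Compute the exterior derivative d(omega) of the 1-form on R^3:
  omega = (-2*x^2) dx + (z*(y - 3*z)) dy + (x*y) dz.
d(omega) = (y) dx ∧ dz + (x - y + 6*z) dy ∧ dz

For a 1-form omega = sum_i f_i dx_i, the exterior derivative is
  d(omega) = sum_{i < j} (∂f_j/∂x_i - ∂f_i/∂x_j) dx_i ∧ dx_j.
  coefficient of dx ∧ dz: ∂f_3/∂x - ∂f_1/∂z = ∂(x*y)/∂x - ∂(-2*x^2)/∂z = y
  coefficient of dy ∧ dz: ∂f_3/∂y - ∂f_2/∂z = ∂(x*y)/∂y - ∂(z*(y - 3*z))/∂z = x - y + 6*z
Assembling: d(omega) = (y) dx ∧ dz + (x - y + 6*z) dy ∧ dz.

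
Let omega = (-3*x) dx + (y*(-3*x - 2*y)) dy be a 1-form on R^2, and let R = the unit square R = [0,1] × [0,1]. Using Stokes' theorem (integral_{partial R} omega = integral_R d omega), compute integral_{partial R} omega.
integral_(partial R) omega = -3/2

Stokes: integral_partial_R omega = integral_R d omega with d omega = (∂Q/∂x - ∂P/∂y) dx ∧ dy.
  ∂Q/∂x = -3*y
  ∂P/∂y = 0
  integrand = ∂Q/∂x - ∂P/∂y = -3*y.
Integrating over R: integral_0^1 integral_0^1 (-3*y) dx dy = -3/2.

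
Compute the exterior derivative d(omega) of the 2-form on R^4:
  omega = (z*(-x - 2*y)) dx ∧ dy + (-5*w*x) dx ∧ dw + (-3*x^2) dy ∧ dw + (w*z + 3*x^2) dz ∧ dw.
d(omega) = (-x - 2*y) dx ∧ dy ∧ dz + (-6*x) dx ∧ dy ∧ dw + (6*x) dx ∧ dz ∧ dw

For a 2-form omega = sum_{i<j} g_{ij} dx_i ∧ dx_j, the exterior derivative is
  d(omega) = sum_{i<j} d(g_{ij}) ∧ dx_i ∧ dx_j = sum_{i<j, k} (∂g_{ij}/∂x_k) dx_k ∧ dx_i ∧ dx_j.
Expand each term, using dx_k ∧ dx_i ∧ dx_j = sgn(permutation) dx_{(a)} ∧ dx_{(b)} ∧ dx_{(c)} with (a < b < c) sorted:
  d(z*(-x - 2*y)) includes (∂/∂z)(z*(-x - 2*y)) dz = (-x - 2*y) dz, which multiplied by dx ∧ dy gives (-x - 2*y) dx ∧ dy ∧ dz
  d(-3*x^2) includes (∂/∂x)(-3*x^2) dx = (-6*x) dx, which multiplied by dy ∧ dw gives (-6*x) dx ∧ dy ∧ dw
  d(w*z + 3*x^2) includes (∂/∂x)(w*z + 3*x^2) dx = (6*x) dx, which multiplied by dz ∧ dw gives (6*x) dx ∧ dz ∧ dw
Collecting like 3-forms: d(omega) = (-x - 2*y) dx ∧ dy ∧ dz + (-6*x) dx ∧ dy ∧ dw + (6*x) dx ∧ dz ∧ dw.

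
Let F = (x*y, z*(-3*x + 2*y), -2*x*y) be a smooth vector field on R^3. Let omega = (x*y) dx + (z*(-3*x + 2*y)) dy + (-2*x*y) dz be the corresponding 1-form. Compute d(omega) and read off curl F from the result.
d(omega) = (x - 2*y) dy ∧ dz + (2*y) dz ∧ dx + (-x - 3*z) dx ∧ dy; curl F = (x - 2*y, 2*y, -x - 3*z)

d omega = sum_{i<j} (∂f_j/∂x_i - ∂f_i/∂x_j) dx_i ∧ dx_j. Under the identification (dy ∧ dz, dz ∧ dx, dx ∧ dy) ↔ (e_x, e_y, e_z), the coefficients are exactly the components of curl F. Compute:
  ∂R/∂y - ∂Q/∂z = (-2*x) - (-3*x + 2*y) = x - 2*y
  ∂P/∂z - ∂R/∂x = (0) - (-2*y) = 2*y
  ∂Q/∂x - ∂P/∂y = (-3*z) - (x) = -x - 3*z.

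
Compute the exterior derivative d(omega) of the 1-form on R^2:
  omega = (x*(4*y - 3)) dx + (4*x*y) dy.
d(omega) = (-4*x + 4*y) dx ∧ dy

For a 1-form omega = sum_i f_i dx_i, the exterior derivative is
  d(omega) = sum_{i < j} (∂f_j/∂x_i - ∂f_i/∂x_j) dx_i ∧ dx_j.
  coefficient of dx ∧ dy: ∂f_2/∂x - ∂f_1/∂y = ∂(4*x*y)/∂x - ∂(x*(4*y - 3))/∂y = -4*x + 4*y
Assembling: d(omega) = (-4*x + 4*y) dx ∧ dy.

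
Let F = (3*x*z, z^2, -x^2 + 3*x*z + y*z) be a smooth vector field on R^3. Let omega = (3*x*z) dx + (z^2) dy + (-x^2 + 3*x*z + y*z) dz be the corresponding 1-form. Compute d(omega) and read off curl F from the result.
d(omega) = (-z) dy ∧ dz + (5*x - 3*z) dz ∧ dx + (0) dx ∧ dy; curl F = (-z, 5*x - 3*z, 0)

d omega = sum_{i<j} (∂f_j/∂x_i - ∂f_i/∂x_j) dx_i ∧ dx_j. Under the identification (dy ∧ dz, dz ∧ dx, dx ∧ dy) ↔ (e_x, e_y, e_z), the coefficients are exactly the components of curl F. Compute:
  ∂R/∂y - ∂Q/∂z = (z) - (2*z) = -z
  ∂P/∂z - ∂R/∂x = (3*x) - (-2*x + 3*z) = 5*x - 3*z
  ∂Q/∂x - ∂P/∂y = (0) - (0) = 0.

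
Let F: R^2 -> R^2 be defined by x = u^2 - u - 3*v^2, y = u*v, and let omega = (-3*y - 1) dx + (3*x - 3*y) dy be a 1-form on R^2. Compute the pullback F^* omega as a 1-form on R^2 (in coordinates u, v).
F^* omega = (-3*u^2*v - 3*u*v^2 - 2*u - 9*v^3 + 1) du + (3*u^3 - 3*u^2*v - 3*u^2 + 9*u*v^2 + 6*v) dv

Using F^*(f dg) = (f ∘ F) d(g ∘ F), substitute each coordinate x_i by F_i(u, v) in f_i, and replace dx_i by d F_i = (∂F_i/∂u) du + (∂F_i/∂v) dv.
  For the x component: f_1(F) = -3*u*v - 1; d F_1 = (2*u - 1) du + (-6*v) dv
  For the y component: f_2(F) = 3*u^2 - 3*u*v - 3*u - 9*v^2; d F_2 = (v) du + (u) dv
Combining and collecting du, dv coefficients:
  coeff of du: -3*u^2*v - 3*u*v^2 - 2*u - 9*v^3 + 1
  coeff of dv: 3*u^3 - 3*u^2*v - 3*u^2 + 9*u*v^2 + 6*v
F^* omega = (-3*u^2*v - 3*u*v^2 - 2*u - 9*v^3 + 1) du + (3*u^3 - 3*u^2*v - 3*u^2 + 9*u*v^2 + 6*v) dv.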